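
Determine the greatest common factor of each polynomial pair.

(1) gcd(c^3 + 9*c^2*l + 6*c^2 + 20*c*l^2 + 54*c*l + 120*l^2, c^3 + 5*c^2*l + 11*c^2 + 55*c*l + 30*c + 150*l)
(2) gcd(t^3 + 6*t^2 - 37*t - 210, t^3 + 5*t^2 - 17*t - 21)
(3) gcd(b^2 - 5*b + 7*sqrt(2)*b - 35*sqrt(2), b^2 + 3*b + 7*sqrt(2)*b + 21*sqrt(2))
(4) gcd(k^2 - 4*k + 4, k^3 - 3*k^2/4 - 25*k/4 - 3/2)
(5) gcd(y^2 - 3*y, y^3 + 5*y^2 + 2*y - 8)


(1) = gcd((c + 6)*(c + 4*l)*(c + 5*l), (c + 5)*(c + 6)*(c + 5*l)) = c^2 + 5*c*l + 6*c + 30*l
(2) = gcd((t - 6)*(t + 5)*(t + 7), (t - 3)*(t + 1)*(t + 7)) = t + 7
(3) = b + 7*sqrt(2)
(4) = 1
(5) = 1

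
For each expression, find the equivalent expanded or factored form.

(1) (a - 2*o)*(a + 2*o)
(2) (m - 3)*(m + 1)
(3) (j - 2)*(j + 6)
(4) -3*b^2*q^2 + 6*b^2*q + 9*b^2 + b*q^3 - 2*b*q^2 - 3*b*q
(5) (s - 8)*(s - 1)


(1) = a^2 - 4*o^2
(2) = m^2 - 2*m - 3
(3) = j^2 + 4*j - 12
(4) = (-3*b + q)*(q - 3)*(b*q + b)
(5) = s^2 - 9*s + 8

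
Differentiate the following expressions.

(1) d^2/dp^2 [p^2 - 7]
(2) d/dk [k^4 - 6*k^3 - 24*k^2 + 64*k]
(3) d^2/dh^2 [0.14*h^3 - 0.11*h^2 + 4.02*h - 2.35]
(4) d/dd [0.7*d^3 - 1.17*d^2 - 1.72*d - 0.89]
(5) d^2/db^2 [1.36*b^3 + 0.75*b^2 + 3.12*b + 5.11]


(1) = 2
(2) = 4*k^3 - 18*k^2 - 48*k + 64
(3) = 0.84*h - 0.22
(4) = 2.1*d^2 - 2.34*d - 1.72
(5) = 8.16*b + 1.5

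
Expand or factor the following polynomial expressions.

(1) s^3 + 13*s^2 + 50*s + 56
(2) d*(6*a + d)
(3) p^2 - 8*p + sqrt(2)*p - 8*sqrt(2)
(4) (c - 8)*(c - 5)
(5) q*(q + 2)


(1) = (s + 2)*(s + 4)*(s + 7)
(2) = 6*a*d + d^2
(3) = (p - 8)*(p + sqrt(2))
(4) = c^2 - 13*c + 40
(5) = q^2 + 2*q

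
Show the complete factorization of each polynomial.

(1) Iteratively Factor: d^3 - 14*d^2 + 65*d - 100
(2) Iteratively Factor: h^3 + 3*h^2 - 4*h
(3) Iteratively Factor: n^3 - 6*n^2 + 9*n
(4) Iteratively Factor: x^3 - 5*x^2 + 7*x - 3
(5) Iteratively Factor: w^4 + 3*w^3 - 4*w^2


(1) = (d - 5)*(d^2 - 9*d + 20) = (d - 5)^2*(d - 4)
(2) = (h - 1)*(h^2 + 4*h) = (h - 1)*(h + 4)*(h)
(3) = (n - 3)*(n^2 - 3*n) = n*(n - 3)*(n - 3)
(4) = (x - 1)*(x^2 - 4*x + 3) = (x - 3)*(x - 1)*(x - 1)
(5) = (w - 1)*(w^3 + 4*w^2) = (w - 1)*(w + 4)*(w^2) = w*(w - 1)*(w + 4)*(w)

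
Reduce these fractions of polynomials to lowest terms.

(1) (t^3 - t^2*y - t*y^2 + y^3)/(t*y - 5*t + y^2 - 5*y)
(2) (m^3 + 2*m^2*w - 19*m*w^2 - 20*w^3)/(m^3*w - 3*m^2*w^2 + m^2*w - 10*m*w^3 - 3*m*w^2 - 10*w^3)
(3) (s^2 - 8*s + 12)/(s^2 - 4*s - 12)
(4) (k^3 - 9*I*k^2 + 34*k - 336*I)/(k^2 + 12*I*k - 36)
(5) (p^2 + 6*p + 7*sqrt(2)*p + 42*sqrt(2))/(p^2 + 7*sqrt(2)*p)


(1) = (t^2 - 2*t*y + y^2)/(y - 5)
(2) = (-m^3 - 2*m^2*w + 19*m*w^2 + 20*w^3)/(-m^3*w + 3*m^2*w^2 - m^2*w + 10*m*w^3 + 3*m*w^2 + 10*w^3)
(3) = (s - 2)/(s + 2)
(4) = (k^2 - 15*I*k - 56)/(k + 6*I)
(5) = (p + 6)/p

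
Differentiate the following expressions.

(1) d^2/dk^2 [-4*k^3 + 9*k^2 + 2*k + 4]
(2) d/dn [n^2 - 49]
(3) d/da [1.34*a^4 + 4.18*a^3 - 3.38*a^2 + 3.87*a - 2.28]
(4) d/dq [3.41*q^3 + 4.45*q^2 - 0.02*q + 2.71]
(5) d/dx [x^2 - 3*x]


(1) = 18 - 24*k
(2) = 2*n
(3) = 5.36*a^3 + 12.54*a^2 - 6.76*a + 3.87
(4) = 10.23*q^2 + 8.9*q - 0.02
(5) = 2*x - 3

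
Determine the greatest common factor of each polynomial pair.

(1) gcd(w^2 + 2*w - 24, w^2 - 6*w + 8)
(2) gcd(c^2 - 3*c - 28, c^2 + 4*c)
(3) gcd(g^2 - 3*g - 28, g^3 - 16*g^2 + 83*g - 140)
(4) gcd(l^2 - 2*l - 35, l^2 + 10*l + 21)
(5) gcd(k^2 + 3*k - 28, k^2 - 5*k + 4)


(1) = w - 4
(2) = c + 4
(3) = g - 7
(4) = 1
(5) = gcd((k - 4)*(k + 7), (k - 4)*(k - 1)) = k - 4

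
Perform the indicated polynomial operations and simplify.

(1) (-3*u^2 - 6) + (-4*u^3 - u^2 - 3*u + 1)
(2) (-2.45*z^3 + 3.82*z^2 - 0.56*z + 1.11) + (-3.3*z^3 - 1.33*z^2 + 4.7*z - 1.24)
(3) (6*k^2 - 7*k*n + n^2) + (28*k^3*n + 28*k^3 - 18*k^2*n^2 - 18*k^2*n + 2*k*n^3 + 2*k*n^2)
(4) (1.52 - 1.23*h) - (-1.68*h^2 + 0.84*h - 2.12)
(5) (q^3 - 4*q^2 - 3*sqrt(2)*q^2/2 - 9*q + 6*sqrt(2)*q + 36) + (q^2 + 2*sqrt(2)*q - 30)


(1) = -4*u^3 - 4*u^2 - 3*u - 5
(2) = -5.75*z^3 + 2.49*z^2 + 4.14*z - 0.13
(3) = 28*k^3*n + 28*k^3 - 18*k^2*n^2 - 18*k^2*n + 6*k^2 + 2*k*n^3 + 2*k*n^2 - 7*k*n + n^2
(4) = 1.68*h^2 - 2.07*h + 3.64
(5) = q^3 - 3*q^2 - 3*sqrt(2)*q^2/2 - 9*q + 8*sqrt(2)*q + 6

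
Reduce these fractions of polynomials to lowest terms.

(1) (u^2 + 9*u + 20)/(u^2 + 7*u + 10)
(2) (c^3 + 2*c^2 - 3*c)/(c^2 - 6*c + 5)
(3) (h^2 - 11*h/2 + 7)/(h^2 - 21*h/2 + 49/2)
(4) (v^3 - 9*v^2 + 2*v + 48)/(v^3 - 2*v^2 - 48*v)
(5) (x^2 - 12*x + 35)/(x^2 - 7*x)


(1) = (u + 4)/(u + 2)
(2) = (c^2 + 3*c)/(c - 5)
(3) = (h - 2)/(h - 7)
(4) = (v^2 - v - 6)/(v^2 + 6*v)
(5) = (x - 5)/x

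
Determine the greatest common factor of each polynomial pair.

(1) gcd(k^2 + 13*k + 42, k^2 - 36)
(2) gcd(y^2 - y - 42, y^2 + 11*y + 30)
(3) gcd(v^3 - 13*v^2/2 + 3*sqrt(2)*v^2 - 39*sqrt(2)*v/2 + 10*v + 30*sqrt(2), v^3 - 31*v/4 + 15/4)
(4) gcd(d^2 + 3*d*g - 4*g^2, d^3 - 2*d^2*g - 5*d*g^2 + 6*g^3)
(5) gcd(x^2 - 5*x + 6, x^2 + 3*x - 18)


(1) = k + 6
(2) = y + 6
(3) = gcd((v - 4)*(v - 5/2)*(v + 3*sqrt(2)), (v - 5/2)*(v - 1/2)*(v + 3)) = v - 5/2
(4) = gcd((d - g)*(d + 4*g), (d - 3*g)*(d - g)*(d + 2*g)) = d - g
(5) = x - 3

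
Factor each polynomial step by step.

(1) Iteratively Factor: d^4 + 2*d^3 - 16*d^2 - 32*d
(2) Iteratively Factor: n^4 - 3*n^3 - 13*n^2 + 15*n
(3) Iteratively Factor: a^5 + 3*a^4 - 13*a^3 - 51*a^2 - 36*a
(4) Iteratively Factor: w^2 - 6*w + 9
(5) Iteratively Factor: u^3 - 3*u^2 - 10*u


(1) = (d + 2)*(d^3 - 16*d) = d*(d + 2)*(d^2 - 16) = d*(d + 2)*(d + 4)*(d - 4)
(2) = (n - 1)*(n^3 - 2*n^2 - 15*n) = (n - 1)*(n + 3)*(n^2 - 5*n) = (n - 5)*(n - 1)*(n + 3)*(n)
(3) = (a + 1)*(a^4 + 2*a^3 - 15*a^2 - 36*a) = a*(a + 1)*(a^3 + 2*a^2 - 15*a - 36) = a*(a + 1)*(a + 3)*(a^2 - a - 12) = a*(a + 1)*(a + 3)^2*(a - 4)
(4) = (w - 3)*(w - 3)
(5) = (u - 5)*(u^2 + 2*u) = (u - 5)*(u + 2)*(u)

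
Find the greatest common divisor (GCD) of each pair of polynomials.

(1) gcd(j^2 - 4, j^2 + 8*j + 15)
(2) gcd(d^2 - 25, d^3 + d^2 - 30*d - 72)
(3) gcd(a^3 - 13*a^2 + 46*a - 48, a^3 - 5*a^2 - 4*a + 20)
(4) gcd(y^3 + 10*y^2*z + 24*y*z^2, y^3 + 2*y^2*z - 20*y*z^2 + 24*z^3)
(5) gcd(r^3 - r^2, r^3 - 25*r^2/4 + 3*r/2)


(1) = gcd((j - 2)*(j + 2), (j + 3)*(j + 5)) = 1
(2) = 1
(3) = a - 2
(4) = y + 6*z
(5) = r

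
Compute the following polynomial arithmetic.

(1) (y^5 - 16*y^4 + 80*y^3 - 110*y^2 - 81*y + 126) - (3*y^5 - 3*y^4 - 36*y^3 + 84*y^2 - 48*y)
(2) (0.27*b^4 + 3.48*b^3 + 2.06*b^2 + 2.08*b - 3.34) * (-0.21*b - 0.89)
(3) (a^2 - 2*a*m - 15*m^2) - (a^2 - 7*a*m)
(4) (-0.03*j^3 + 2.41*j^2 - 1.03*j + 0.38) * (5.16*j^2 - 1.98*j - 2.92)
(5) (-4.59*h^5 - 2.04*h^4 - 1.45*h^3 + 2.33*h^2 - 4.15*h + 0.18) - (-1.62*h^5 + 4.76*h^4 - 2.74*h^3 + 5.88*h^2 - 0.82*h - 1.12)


(1) = -2*y^5 - 13*y^4 + 116*y^3 - 194*y^2 - 33*y + 126
(2) = -0.0567*b^5 - 0.9711*b^4 - 3.5298*b^3 - 2.2702*b^2 - 1.1498*b + 2.9726
(3) = 5*a*m - 15*m^2
(4) = -0.1548*j^5 + 12.495*j^4 - 9.999*j^3 - 3.037*j^2 + 2.2552*j - 1.1096
(5) = -2.97*h^5 - 6.8*h^4 + 1.29*h^3 - 3.55*h^2 - 3.33*h + 1.3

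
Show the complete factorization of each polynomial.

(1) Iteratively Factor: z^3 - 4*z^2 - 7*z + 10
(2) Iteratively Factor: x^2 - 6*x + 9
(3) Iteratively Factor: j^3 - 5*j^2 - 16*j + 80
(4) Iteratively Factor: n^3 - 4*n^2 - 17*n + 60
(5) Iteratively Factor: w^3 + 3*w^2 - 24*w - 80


(1) = (z - 1)*(z^2 - 3*z - 10) = (z - 1)*(z + 2)*(z - 5)
(2) = (x - 3)*(x - 3)
(3) = (j + 4)*(j^2 - 9*j + 20) = (j - 4)*(j + 4)*(j - 5)
(4) = (n - 5)*(n^2 + n - 12) = (n - 5)*(n + 4)*(n - 3)
(5) = (w + 4)*(w^2 - w - 20) = (w + 4)^2*(w - 5)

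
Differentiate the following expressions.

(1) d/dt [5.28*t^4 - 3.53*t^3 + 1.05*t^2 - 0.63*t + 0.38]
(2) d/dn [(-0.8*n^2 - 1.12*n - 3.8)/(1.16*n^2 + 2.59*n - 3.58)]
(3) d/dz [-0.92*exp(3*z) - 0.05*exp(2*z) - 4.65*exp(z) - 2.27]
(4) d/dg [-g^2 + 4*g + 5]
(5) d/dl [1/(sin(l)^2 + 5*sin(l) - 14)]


(1) = 21.12*t^3 - 10.59*t^2 + 2.1*t - 0.63
(2) = (-0.7728*n^2 + 14.544*n + 13.8516)/(1.3456*n^4 + 6.0088*n^3 - 1.5975*n^2 - 18.5444*n + 12.8164)
(3) = (-2.76*exp(2*z) - 0.1*exp(z) - 4.65)*exp(z)
(4) = 4 - 2*g
(5) = -(2*sin(l) + 5)*cos(l)/(sin(l)^2 + 5*sin(l) - 14)^2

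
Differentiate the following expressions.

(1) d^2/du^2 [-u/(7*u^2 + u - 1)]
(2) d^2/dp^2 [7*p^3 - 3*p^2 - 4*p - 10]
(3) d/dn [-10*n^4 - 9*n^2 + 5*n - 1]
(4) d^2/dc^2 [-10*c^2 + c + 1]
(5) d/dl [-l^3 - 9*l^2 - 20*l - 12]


(1) = 2*(-u*(14*u + 1)^2 + (21*u + 1)*(7*u^2 + u - 1))/(7*u^2 + u - 1)^3
(2) = 42*p - 6
(3) = -40*n^3 - 18*n + 5
(4) = -20
(5) = -3*l^2 - 18*l - 20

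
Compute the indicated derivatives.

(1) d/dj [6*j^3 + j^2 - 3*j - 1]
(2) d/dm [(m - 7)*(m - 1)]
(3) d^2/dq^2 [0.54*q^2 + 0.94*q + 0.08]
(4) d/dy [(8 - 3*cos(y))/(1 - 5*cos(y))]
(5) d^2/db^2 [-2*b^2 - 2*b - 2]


(1) = 18*j^2 + 2*j - 3
(2) = 2*m - 8
(3) = 1.08000000000000
(4) = -37*sin(y)/(5*cos(y) - 1)^2
(5) = -4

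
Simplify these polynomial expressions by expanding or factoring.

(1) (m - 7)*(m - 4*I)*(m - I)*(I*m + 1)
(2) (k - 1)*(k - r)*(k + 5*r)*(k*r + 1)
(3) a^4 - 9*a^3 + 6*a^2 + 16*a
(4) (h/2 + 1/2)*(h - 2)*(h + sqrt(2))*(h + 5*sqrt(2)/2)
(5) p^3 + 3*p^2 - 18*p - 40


(1) = I*m^4 + 6*m^3 - 7*I*m^3 - 42*m^2 - 9*I*m^2 - 4*m + 63*I*m + 28
(2) = k^4*r + 4*k^3*r^2 - k^3*r + k^3 - 5*k^2*r^3 - 4*k^2*r^2 + 4*k^2*r - k^2 + 5*k*r^3 - 5*k*r^2 - 4*k*r + 5*r^2
(3) = a*(a - 8)*(a - 2)*(a + 1)
(4) = h^4/2 - h^3/2 + 7*sqrt(2)*h^3/4 - 7*sqrt(2)*h^2/4 + 3*h^2/2 - 7*sqrt(2)*h/2 - 5*h/2 - 5
(5) = (p - 4)*(p + 2)*(p + 5)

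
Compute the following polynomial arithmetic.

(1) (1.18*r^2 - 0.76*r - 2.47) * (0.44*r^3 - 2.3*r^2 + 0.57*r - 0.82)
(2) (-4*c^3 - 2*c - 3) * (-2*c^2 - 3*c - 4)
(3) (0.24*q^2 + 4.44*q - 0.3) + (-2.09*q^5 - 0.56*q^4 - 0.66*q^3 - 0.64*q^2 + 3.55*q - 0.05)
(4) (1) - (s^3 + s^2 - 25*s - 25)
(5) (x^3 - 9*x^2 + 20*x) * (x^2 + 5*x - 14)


(1) = 0.5192*r^5 - 3.0484*r^4 + 1.3338*r^3 + 4.2802*r^2 - 0.7847*r + 2.0254
(2) = 8*c^5 + 12*c^4 + 20*c^3 + 12*c^2 + 17*c + 12
(3) = -2.09*q^5 - 0.56*q^4 - 0.66*q^3 - 0.4*q^2 + 7.99*q - 0.35
(4) = -s^3 - s^2 + 25*s + 26
(5) = x^5 - 4*x^4 - 39*x^3 + 226*x^2 - 280*x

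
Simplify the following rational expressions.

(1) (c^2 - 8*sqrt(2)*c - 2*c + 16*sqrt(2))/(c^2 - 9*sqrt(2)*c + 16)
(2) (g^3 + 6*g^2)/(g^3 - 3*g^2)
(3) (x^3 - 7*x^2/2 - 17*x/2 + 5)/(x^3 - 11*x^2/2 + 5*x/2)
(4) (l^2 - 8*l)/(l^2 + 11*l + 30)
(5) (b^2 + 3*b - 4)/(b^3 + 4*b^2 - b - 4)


(1) = (c - 2)/(c - sqrt(2))
(2) = (g + 6)/(g - 3)
(3) = (x + 2)/x
(4) = (l^2 - 8*l)/(l^2 + 11*l + 30)
(5) = 1/(b + 1)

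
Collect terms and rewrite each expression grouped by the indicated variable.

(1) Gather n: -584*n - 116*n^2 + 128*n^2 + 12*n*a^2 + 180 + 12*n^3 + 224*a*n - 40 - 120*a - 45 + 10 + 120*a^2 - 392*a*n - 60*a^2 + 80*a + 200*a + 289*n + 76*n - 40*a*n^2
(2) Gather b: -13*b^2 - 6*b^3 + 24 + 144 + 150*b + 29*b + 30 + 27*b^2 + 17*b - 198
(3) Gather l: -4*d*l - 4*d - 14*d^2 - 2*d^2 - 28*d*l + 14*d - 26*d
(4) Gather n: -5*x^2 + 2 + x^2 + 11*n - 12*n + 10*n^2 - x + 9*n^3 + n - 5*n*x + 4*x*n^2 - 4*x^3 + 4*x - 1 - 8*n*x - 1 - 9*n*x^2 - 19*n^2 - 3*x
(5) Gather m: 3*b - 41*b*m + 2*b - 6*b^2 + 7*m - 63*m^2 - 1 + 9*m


(1) = 60*a^2 + 160*a + 12*n^3 + n^2*(12 - 40*a) + n*(12*a^2 - 168*a - 219) + 105
(2) = -6*b^3 + 14*b^2 + 196*b
(3) = -16*d^2 - 32*d*l - 16*d
(4) = 9*n^3 + n^2*(4*x - 9) + n*(-9*x^2 - 13*x) - 4*x^3 - 4*x^2
(5) = -6*b^2 + 5*b - 63*m^2 + m*(16 - 41*b) - 1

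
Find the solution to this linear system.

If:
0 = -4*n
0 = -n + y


Then:
n = 0
y = 0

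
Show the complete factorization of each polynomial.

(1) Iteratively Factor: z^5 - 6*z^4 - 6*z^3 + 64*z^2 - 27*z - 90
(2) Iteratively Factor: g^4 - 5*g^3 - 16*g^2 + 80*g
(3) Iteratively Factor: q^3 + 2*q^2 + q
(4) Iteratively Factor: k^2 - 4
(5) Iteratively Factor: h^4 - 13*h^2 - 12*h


(1) = (z - 5)*(z^4 - z^3 - 11*z^2 + 9*z + 18) = (z - 5)*(z + 3)*(z^3 - 4*z^2 + z + 6) = (z - 5)*(z - 2)*(z + 3)*(z^2 - 2*z - 3) = (z - 5)*(z - 3)*(z - 2)*(z + 3)*(z + 1)
(2) = (g + 4)*(g^3 - 9*g^2 + 20*g) = (g - 5)*(g + 4)*(g^2 - 4*g) = g*(g - 5)*(g + 4)*(g - 4)
(3) = (q)*(q^2 + 2*q + 1) = q*(q + 1)*(q + 1)
(4) = (k + 2)*(k - 2)
(5) = (h + 1)*(h^3 - h^2 - 12*h) = (h + 1)*(h + 3)*(h^2 - 4*h) = (h - 4)*(h + 1)*(h + 3)*(h)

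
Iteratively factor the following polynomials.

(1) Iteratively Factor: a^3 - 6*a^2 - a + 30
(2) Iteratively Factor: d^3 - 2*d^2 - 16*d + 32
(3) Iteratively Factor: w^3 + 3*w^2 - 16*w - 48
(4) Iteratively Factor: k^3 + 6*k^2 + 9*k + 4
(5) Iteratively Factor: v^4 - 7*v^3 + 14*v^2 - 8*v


(1) = (a - 5)*(a^2 - a - 6) = (a - 5)*(a - 3)*(a + 2)
(2) = (d - 2)*(d^2 - 16) = (d - 2)*(d + 4)*(d - 4)
(3) = (w + 3)*(w^2 - 16) = (w + 3)*(w + 4)*(w - 4)
(4) = (k + 1)*(k^2 + 5*k + 4) = (k + 1)^2*(k + 4)
(5) = (v - 2)*(v^3 - 5*v^2 + 4*v) = (v - 4)*(v - 2)*(v^2 - v) = (v - 4)*(v - 2)*(v - 1)*(v)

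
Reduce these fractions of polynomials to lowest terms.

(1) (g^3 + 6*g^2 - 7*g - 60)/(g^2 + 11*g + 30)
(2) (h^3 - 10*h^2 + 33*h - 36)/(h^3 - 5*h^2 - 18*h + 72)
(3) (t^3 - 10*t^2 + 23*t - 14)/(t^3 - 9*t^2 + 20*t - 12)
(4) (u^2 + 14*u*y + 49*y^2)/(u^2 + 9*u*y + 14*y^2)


(1) = (g^2 + g - 12)/(g + 6)
(2) = (h^2 - 7*h + 12)/(h^2 - 2*h - 24)
(3) = (t - 7)/(t - 6)
(4) = (u + 7*y)/(u + 2*y)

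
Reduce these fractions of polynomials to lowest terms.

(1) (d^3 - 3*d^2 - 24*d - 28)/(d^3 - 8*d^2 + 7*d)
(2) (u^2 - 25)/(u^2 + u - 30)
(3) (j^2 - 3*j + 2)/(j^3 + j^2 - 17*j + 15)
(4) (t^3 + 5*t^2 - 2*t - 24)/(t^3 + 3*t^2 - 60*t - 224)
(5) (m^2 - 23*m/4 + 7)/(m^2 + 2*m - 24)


(1) = (d^2 + 4*d + 4)/(d^2 - d)
(2) = (u + 5)/(u + 6)
(3) = (j - 2)/(j^2 + 2*j - 15)
(4) = (t^2 + t - 6)/(t^2 - t - 56)
(5) = (4*m - 7)/(4*m + 24)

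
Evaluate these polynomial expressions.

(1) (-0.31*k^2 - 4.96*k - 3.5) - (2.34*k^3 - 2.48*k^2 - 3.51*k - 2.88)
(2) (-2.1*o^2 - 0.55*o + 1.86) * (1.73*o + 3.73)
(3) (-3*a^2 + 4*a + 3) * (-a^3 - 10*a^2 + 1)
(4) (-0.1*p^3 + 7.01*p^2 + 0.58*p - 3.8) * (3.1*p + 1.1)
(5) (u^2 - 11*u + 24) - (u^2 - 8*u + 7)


(1) = -2.34*k^3 + 2.17*k^2 - 1.45*k - 0.62
(2) = -3.633*o^3 - 8.7845*o^2 + 1.1663*o + 6.9378
(3) = 3*a^5 + 26*a^4 - 43*a^3 - 33*a^2 + 4*a + 3
(4) = -0.31*p^4 + 21.621*p^3 + 9.509*p^2 - 11.142*p - 4.18
(5) = 17 - 3*u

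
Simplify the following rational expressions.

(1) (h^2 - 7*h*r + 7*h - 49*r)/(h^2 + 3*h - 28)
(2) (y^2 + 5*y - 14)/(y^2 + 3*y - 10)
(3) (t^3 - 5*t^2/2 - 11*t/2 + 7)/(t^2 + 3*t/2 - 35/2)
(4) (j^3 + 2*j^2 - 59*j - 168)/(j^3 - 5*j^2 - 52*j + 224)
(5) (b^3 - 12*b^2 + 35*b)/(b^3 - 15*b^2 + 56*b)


(1) = (h - 7*r)/(h - 4)
(2) = (y + 7)/(y + 5)
(3) = (t^2 + t - 2)/(t + 5)
(4) = (j + 3)/(j - 4)
(5) = (b - 5)/(b - 8)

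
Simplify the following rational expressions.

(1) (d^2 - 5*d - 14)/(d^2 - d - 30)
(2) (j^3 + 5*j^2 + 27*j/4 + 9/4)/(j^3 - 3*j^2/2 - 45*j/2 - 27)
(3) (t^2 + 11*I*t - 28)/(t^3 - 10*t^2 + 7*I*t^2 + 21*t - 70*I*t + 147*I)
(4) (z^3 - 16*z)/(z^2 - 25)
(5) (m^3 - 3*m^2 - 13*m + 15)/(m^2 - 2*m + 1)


(1) = (d^2 - 5*d - 14)/(d^2 - d - 30)
(2) = (2*j + 1)/(2*j - 12)
(3) = (t + 4*I)/(t^2 - 10*t + 21)
(4) = (z^3 - 16*z)/(z^2 - 25)
(5) = (m^2 - 2*m - 15)/(m - 1)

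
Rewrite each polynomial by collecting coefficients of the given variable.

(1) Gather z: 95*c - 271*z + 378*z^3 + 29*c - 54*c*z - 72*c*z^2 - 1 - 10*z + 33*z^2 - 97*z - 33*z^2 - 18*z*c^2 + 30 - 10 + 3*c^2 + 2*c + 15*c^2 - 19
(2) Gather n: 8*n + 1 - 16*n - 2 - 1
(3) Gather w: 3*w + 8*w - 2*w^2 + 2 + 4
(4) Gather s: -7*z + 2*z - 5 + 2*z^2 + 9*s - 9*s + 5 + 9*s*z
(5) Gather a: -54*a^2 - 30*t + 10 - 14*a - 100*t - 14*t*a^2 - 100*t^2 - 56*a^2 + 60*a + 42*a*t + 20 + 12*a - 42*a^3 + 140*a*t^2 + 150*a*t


(1) = 18*c^2 - 72*c*z^2 + 126*c + 378*z^3 + z*(-18*c^2 - 54*c - 378)
(2) = -8*n - 2
(3) = -2*w^2 + 11*w + 6
(4) = 9*s*z + 2*z^2 - 5*z
(5) = -42*a^3 + a^2*(-14*t - 110) + a*(140*t^2 + 192*t + 58) - 100*t^2 - 130*t + 30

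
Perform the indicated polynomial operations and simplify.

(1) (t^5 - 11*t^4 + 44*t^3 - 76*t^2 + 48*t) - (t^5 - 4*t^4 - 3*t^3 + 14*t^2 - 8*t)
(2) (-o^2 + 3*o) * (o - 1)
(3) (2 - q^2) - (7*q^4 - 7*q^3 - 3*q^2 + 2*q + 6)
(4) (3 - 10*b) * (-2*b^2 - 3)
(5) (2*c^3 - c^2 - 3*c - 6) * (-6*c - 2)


(1) = -7*t^4 + 47*t^3 - 90*t^2 + 56*t
(2) = -o^3 + 4*o^2 - 3*o
(3) = -7*q^4 + 7*q^3 + 2*q^2 - 2*q - 4
(4) = 20*b^3 - 6*b^2 + 30*b - 9
(5) = -12*c^4 + 2*c^3 + 20*c^2 + 42*c + 12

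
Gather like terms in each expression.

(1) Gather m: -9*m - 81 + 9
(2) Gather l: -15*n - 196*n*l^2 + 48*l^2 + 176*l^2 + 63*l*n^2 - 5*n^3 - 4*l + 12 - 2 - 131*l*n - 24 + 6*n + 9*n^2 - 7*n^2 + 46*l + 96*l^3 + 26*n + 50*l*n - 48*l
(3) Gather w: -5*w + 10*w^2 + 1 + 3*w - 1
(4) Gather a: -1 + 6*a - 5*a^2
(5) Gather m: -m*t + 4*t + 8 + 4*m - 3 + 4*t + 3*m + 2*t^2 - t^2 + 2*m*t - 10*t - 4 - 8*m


(1) = -9*m - 72
(2) = 96*l^3 + l^2*(224 - 196*n) + l*(63*n^2 - 81*n - 6) - 5*n^3 + 2*n^2 + 17*n - 14
(3) = 10*w^2 - 2*w
(4) = -5*a^2 + 6*a - 1
(5) = m*(t - 1) + t^2 - 2*t + 1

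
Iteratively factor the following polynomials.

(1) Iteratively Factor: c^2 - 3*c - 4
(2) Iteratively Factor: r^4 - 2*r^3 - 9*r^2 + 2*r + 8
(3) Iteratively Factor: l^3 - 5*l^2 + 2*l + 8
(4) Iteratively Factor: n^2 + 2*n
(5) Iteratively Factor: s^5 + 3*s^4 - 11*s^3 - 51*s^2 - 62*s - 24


(1) = (c - 4)*(c + 1)
(2) = (r - 4)*(r^3 + 2*r^2 - r - 2) = (r - 4)*(r + 2)*(r^2 - 1) = (r - 4)*(r + 1)*(r + 2)*(r - 1)
(3) = (l + 1)*(l^2 - 6*l + 8) = (l - 4)*(l + 1)*(l - 2)
(4) = (n)*(n + 2)
(5) = (s + 1)*(s^4 + 2*s^3 - 13*s^2 - 38*s - 24) = (s + 1)*(s + 3)*(s^3 - s^2 - 10*s - 8) = (s + 1)*(s + 2)*(s + 3)*(s^2 - 3*s - 4) = (s - 4)*(s + 1)*(s + 2)*(s + 3)*(s + 1)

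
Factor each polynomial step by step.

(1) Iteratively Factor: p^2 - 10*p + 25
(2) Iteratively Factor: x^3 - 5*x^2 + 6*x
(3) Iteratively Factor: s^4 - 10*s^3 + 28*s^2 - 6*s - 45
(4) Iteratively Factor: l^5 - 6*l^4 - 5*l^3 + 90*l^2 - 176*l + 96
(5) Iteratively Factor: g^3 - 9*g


(1) = (p - 5)*(p - 5)
(2) = (x)*(x^2 - 5*x + 6) = x*(x - 2)*(x - 3)
(3) = (s + 1)*(s^3 - 11*s^2 + 39*s - 45) = (s - 3)*(s + 1)*(s^2 - 8*s + 15) = (s - 5)*(s - 3)*(s + 1)*(s - 3)
(4) = (l - 2)*(l^4 - 4*l^3 - 13*l^2 + 64*l - 48) = (l - 4)*(l - 2)*(l^3 - 13*l + 12) = (l - 4)*(l - 2)*(l - 1)*(l^2 + l - 12) = (l - 4)*(l - 3)*(l - 2)*(l - 1)*(l + 4)
(5) = (g)*(g^2 - 9) = g*(g + 3)*(g - 3)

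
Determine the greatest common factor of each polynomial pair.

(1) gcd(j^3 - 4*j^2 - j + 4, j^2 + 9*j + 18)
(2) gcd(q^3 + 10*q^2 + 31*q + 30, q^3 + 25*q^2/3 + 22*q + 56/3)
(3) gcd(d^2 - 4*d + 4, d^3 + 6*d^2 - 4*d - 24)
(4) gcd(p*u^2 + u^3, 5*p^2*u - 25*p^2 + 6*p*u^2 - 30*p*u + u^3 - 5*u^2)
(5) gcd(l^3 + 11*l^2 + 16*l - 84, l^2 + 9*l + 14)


(1) = 1
(2) = q + 2
(3) = d - 2
(4) = gcd(u^2*(p + u), (p + u)*(5*p + u)*(u - 5)) = p + u
(5) = l + 7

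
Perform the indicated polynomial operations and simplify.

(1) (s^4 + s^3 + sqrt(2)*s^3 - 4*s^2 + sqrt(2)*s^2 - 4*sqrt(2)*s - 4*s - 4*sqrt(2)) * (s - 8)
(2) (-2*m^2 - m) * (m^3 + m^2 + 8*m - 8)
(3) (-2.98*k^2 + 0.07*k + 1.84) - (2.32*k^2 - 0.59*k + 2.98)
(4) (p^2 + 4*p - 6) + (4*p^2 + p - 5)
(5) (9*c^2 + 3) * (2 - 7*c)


(1) = s^5 - 7*s^4 + sqrt(2)*s^4 - 12*s^3 - 7*sqrt(2)*s^3 - 12*sqrt(2)*s^2 + 28*s^2 + 32*s + 28*sqrt(2)*s + 32*sqrt(2)
(2) = -2*m^5 - 3*m^4 - 17*m^3 + 8*m^2 + 8*m
(3) = -5.3*k^2 + 0.66*k - 1.14
(4) = 5*p^2 + 5*p - 11
(5) = -63*c^3 + 18*c^2 - 21*c + 6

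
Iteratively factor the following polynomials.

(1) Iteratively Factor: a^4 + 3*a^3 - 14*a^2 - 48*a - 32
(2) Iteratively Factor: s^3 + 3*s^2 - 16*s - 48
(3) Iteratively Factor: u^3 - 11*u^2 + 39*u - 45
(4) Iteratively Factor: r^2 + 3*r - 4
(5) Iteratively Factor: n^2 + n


(1) = (a - 4)*(a^3 + 7*a^2 + 14*a + 8) = (a - 4)*(a + 1)*(a^2 + 6*a + 8) = (a - 4)*(a + 1)*(a + 4)*(a + 2)
(2) = (s + 4)*(s^2 - s - 12) = (s + 3)*(s + 4)*(s - 4)
(3) = (u - 3)*(u^2 - 8*u + 15) = (u - 3)^2*(u - 5)
(4) = (r + 4)*(r - 1)
(5) = (n + 1)*(n)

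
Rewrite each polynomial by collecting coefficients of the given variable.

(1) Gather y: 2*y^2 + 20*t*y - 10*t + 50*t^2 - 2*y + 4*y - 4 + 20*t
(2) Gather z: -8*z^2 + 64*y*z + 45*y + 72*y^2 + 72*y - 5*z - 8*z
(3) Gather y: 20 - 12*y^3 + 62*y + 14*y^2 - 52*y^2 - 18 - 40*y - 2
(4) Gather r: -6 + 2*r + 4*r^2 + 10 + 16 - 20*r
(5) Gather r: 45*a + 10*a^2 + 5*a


(1) = 50*t^2 + 10*t + 2*y^2 + y*(20*t + 2) - 4
(2) = 72*y^2 + 117*y - 8*z^2 + z*(64*y - 13)
(3) = -12*y^3 - 38*y^2 + 22*y
(4) = 4*r^2 - 18*r + 20
(5) = 10*a^2 + 50*a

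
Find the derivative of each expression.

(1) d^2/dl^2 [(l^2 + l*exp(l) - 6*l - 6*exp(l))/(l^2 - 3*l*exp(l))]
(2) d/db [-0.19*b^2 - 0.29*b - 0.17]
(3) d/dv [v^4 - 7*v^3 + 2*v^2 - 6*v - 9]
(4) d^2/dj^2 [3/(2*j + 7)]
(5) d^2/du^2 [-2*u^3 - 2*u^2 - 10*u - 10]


(1) = 4*(l^5*exp(l) + 3*l^4*exp(2*l) - 8*l^4*exp(l) - 24*l^3*exp(2*l) + 26*l^3*exp(l) - 3*l^3 - 9*l^2*exp(l) + 27*l*exp(2*l) - 27*exp(3*l))/(l^3*(l^3 - 9*l^2*exp(l) + 27*l*exp(2*l) - 27*exp(3*l)))
(2) = -0.38*b - 0.29
(3) = 4*v^3 - 21*v^2 + 4*v - 6
(4) = 24/(2*j + 7)^3
(5) = -12*u - 4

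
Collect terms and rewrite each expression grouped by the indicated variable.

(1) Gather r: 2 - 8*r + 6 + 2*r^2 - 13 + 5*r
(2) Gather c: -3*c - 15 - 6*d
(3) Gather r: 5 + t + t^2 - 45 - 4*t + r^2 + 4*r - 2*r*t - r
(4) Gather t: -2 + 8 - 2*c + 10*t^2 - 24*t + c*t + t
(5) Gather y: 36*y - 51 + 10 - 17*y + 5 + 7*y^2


(1) = 2*r^2 - 3*r - 5
(2) = -3*c - 6*d - 15
(3) = r^2 + r*(3 - 2*t) + t^2 - 3*t - 40
(4) = -2*c + 10*t^2 + t*(c - 23) + 6
(5) = 7*y^2 + 19*y - 36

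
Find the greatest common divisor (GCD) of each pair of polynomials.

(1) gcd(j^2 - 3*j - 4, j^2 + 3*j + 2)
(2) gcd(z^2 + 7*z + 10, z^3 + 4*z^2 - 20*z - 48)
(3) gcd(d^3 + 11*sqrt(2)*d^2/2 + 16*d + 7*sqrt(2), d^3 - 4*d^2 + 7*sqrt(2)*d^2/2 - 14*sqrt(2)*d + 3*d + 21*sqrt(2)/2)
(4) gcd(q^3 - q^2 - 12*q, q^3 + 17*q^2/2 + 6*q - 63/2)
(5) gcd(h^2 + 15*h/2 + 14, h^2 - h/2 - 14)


(1) = gcd((j - 4)*(j + 1), (j + 1)*(j + 2)) = j + 1
(2) = gcd((z + 2)*(z + 5), (z - 4)*(z + 2)*(z + 6)) = z + 2
(3) = gcd((d + sqrt(2))^2*(d + 7*sqrt(2)/2), (d - 3)*(d - 1)*(d + 7*sqrt(2)/2)) = d + 7*sqrt(2)/2
(4) = q + 3
(5) = h + 7/2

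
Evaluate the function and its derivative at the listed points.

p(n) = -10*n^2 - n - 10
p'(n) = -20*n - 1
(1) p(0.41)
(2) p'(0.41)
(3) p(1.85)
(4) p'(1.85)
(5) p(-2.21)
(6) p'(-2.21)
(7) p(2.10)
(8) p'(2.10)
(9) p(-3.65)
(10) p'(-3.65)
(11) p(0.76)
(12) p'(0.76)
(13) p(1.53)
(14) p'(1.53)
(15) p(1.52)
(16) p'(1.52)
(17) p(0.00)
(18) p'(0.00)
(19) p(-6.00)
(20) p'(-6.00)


(1) = -12.09
(2) = -9.20
(3) = -46.08
(4) = -38.00
(5) = -56.63
(6) = 43.20
(7) = -56.20
(8) = -43.00
(9) = -139.57
(10) = 72.00
(11) = -16.54
(12) = -16.20
(13) = -34.94
(14) = -31.60
(15) = -34.62
(16) = -31.40
(17) = -10.00
(18) = -1.00
(19) = -364.00
(20) = 119.00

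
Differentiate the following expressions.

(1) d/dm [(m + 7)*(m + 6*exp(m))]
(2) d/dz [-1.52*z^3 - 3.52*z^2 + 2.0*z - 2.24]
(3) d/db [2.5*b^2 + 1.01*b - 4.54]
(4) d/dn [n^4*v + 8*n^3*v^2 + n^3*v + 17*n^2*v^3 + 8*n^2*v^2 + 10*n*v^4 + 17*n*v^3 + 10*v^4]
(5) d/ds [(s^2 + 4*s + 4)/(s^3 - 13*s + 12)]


(1) = m + (m + 7)*(6*exp(m) + 1) + 6*exp(m)
(2) = -4.56*z^2 - 7.04*z + 2.0
(3) = 5.0*b + 1.01
(4) = v*(4*n^3 + 24*n^2*v + 3*n^2 + 34*n*v^2 + 16*n*v + 10*v^3 + 17*v^2)
(5) = (2*(s + 2)*(s^3 - 13*s + 12) - (3*s^2 - 13)*(s^2 + 4*s + 4))/(s^3 - 13*s + 12)^2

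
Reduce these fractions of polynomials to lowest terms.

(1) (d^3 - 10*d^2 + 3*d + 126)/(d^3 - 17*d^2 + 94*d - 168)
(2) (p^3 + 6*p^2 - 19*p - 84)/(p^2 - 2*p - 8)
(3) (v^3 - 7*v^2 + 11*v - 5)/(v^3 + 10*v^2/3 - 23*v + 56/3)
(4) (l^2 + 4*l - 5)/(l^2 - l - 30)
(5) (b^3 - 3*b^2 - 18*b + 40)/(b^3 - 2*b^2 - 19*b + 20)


(1) = (d + 3)/(d - 4)
(2) = (p^2 + 10*p + 21)/(p + 2)
(3) = (3*v^2 - 18*v + 15)/(3*v^2 + 13*v - 56)
(4) = (l - 1)/(l - 6)
(5) = (b - 2)/(b - 1)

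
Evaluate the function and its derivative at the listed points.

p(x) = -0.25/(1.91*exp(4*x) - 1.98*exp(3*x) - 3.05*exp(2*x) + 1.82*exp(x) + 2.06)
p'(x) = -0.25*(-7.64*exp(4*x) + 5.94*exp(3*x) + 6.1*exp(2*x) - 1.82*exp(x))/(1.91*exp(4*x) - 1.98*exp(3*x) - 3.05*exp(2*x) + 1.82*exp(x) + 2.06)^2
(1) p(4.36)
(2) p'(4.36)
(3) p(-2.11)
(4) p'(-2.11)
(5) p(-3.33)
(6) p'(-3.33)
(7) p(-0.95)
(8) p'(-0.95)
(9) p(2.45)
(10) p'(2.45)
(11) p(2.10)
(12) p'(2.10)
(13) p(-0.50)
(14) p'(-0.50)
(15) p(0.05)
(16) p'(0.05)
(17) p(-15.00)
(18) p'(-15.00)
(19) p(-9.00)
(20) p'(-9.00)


(1) = -0.00
(2) = 0.00
(3) = -0.11
(4) = 0.01
(5) = -0.12
(6) = 0.00
(7) = -0.11
(8) = -0.02
(9) = -0.00
(10) = 0.00
(11) = -0.00
(12) = 0.00
(13) = -0.13
(14) = -0.10
(15) = -0.39
(16) = -1.49
(17) = -0.12
(18) = 0.00
(19) = -0.12
(20) = 0.00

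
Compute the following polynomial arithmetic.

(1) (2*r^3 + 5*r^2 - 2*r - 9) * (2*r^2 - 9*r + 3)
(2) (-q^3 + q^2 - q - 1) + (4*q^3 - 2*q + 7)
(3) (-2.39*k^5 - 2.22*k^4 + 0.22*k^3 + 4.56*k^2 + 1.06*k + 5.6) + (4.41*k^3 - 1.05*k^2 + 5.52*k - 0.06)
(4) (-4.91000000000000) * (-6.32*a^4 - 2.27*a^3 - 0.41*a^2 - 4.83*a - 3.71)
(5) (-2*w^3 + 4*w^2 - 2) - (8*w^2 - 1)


(1) = 4*r^5 - 8*r^4 - 43*r^3 + 15*r^2 + 75*r - 27
(2) = 3*q^3 + q^2 - 3*q + 6
(3) = -2.39*k^5 - 2.22*k^4 + 4.63*k^3 + 3.51*k^2 + 6.58*k + 5.54
(4) = 31.0312*a^4 + 11.1457*a^3 + 2.0131*a^2 + 23.7153*a + 18.2161
(5) = -2*w^3 - 4*w^2 - 1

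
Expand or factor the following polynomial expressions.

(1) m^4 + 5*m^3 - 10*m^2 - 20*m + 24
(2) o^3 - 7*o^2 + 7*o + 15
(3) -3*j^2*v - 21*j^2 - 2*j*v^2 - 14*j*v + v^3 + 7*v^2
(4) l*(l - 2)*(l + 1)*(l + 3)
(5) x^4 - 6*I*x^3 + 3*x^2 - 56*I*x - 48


(1) = (m - 2)*(m - 1)*(m + 2)*(m + 6)
(2) = (o - 5)*(o - 3)*(o + 1)
(3) = (-3*j + v)*(j + v)*(v + 7)
(4) = l^4 + 2*l^3 - 5*l^2 - 6*l
(5) = (x - 4*I)^2*(x - I)*(x + 3*I)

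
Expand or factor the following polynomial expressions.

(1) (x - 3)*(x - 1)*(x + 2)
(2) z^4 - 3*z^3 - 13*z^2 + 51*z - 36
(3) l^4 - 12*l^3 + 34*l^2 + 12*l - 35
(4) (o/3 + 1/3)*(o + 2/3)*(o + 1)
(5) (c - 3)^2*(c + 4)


(1) = x^3 - 2*x^2 - 5*x + 6
(2) = (z - 3)^2*(z - 1)*(z + 4)
(3) = (l - 7)*(l - 5)*(l - 1)*(l + 1)
(4) = o^3/3 + 8*o^2/9 + 7*o/9 + 2/9
(5) = c^3 - 2*c^2 - 15*c + 36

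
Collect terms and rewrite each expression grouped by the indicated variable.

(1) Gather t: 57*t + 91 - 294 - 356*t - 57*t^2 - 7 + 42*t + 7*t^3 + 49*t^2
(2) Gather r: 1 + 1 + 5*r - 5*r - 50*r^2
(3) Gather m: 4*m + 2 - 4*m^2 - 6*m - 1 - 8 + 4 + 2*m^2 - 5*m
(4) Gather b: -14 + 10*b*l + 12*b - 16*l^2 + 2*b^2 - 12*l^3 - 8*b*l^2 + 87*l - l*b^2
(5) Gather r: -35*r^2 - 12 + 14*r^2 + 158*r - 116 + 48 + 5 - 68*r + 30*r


(1) = 7*t^3 - 8*t^2 - 257*t - 210
(2) = 2 - 50*r^2
(3) = -2*m^2 - 7*m - 3
(4) = b^2*(2 - l) + b*(-8*l^2 + 10*l + 12) - 12*l^3 - 16*l^2 + 87*l - 14
(5) = -21*r^2 + 120*r - 75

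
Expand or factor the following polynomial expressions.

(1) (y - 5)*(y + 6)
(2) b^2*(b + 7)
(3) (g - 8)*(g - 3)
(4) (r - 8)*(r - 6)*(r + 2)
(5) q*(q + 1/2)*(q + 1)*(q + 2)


(1) = y^2 + y - 30
(2) = b^3 + 7*b^2
(3) = g^2 - 11*g + 24
(4) = r^3 - 12*r^2 + 20*r + 96
(5) = q^4 + 7*q^3/2 + 7*q^2/2 + q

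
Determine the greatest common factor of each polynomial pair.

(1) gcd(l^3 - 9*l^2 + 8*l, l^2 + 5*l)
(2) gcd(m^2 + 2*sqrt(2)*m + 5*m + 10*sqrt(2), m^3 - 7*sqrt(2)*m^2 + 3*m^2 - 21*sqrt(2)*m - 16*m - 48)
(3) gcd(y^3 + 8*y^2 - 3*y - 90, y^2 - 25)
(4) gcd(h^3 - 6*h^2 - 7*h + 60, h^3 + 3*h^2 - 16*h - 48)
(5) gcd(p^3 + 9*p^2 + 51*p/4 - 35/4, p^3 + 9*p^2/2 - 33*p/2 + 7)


(1) = l
(2) = gcd((m + 5)*(m + 2*sqrt(2)), (m + 3)*(m - 8*sqrt(2))*(m + sqrt(2))) = 1
(3) = y + 5
(4) = h^2 - h - 12
(5) = gcd((p - 1/2)*(p + 5/2)*(p + 7), (p - 2)*(p - 1/2)*(p + 7)) = p^2 + 13*p/2 - 7/2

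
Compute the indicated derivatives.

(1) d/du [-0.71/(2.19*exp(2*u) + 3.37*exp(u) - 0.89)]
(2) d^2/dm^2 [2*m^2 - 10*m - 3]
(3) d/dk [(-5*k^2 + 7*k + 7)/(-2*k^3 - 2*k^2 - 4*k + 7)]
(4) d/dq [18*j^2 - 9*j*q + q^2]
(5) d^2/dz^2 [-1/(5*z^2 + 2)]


(1) = (3.1098*exp(u) + 2.3927)*exp(u)/(2.19*exp(2*u) + 3.37*exp(u) - 0.89)^2
(2) = 4
(3) = (-10*k^4 + 28*k^3 + 76*k^2 - 42*k + 77)/(4*k^6 + 8*k^5 + 20*k^4 - 12*k^3 - 12*k^2 - 56*k + 49)
(4) = -9*j + 2*q
(5) = 10*(2 - 15*z^2)/(5*z^2 + 2)^3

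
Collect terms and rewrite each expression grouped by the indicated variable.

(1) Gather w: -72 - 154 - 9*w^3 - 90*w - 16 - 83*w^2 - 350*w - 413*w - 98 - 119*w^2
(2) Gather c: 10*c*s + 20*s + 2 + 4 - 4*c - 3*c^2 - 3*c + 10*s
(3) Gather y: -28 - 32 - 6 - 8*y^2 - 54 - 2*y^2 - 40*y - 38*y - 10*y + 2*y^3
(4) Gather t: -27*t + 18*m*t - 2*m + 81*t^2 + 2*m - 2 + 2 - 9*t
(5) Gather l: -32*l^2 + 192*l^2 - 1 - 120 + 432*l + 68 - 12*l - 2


(1) = -9*w^3 - 202*w^2 - 853*w - 340
(2) = -3*c^2 + c*(10*s - 7) + 30*s + 6
(3) = 2*y^3 - 10*y^2 - 88*y - 120
(4) = 81*t^2 + t*(18*m - 36)
(5) = 160*l^2 + 420*l - 55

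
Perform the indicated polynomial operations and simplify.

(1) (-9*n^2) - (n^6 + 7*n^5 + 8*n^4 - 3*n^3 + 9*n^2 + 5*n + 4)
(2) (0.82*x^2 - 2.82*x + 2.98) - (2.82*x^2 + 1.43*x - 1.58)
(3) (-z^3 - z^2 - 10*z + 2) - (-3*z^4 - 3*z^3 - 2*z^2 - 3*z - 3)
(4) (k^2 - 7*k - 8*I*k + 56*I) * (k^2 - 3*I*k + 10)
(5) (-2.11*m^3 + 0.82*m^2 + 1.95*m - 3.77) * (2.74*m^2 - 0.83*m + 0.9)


(1) = -n^6 - 7*n^5 - 8*n^4 + 3*n^3 - 18*n^2 - 5*n - 4
(2) = -2.0*x^2 - 4.25*x + 4.56
(3) = 3*z^4 + 2*z^3 + z^2 - 7*z + 5
(4) = k^4 - 7*k^3 - 11*I*k^3 - 14*k^2 + 77*I*k^2 + 98*k - 80*I*k + 560*I
(5) = -5.7814*m^5 + 3.9981*m^4 + 2.7634*m^3 - 11.2103*m^2 + 4.8841*m - 3.393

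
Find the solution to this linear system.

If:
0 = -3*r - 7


Then:
r = -7/3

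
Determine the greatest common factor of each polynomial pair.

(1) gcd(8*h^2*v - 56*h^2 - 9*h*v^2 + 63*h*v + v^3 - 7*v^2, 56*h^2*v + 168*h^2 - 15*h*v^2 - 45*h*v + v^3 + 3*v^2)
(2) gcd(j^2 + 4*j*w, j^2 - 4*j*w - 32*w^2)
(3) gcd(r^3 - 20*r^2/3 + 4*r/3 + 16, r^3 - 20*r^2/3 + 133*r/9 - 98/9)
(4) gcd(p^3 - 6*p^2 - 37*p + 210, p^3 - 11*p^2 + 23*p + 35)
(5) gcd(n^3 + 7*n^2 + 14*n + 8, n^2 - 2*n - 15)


(1) = gcd((-8*h + v)*(-h + v)*(v - 7), (-8*h + v)*(-7*h + v)*(v + 3)) = -8*h + v
(2) = gcd(j*(j + 4*w), (j - 8*w)*(j + 4*w)) = j + 4*w
(3) = r - 2
(4) = p^2 - 12*p + 35
(5) = 1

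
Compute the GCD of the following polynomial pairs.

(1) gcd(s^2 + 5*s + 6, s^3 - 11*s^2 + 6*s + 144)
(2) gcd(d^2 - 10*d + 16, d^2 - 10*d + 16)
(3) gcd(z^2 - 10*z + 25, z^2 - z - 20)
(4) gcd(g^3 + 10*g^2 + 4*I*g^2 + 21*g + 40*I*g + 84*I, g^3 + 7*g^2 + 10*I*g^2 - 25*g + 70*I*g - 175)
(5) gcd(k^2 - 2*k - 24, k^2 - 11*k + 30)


(1) = gcd((s + 2)*(s + 3), (s - 8)*(s - 6)*(s + 3)) = s + 3
(2) = d^2 - 10*d + 16
(3) = z - 5
(4) = g + 7
(5) = k - 6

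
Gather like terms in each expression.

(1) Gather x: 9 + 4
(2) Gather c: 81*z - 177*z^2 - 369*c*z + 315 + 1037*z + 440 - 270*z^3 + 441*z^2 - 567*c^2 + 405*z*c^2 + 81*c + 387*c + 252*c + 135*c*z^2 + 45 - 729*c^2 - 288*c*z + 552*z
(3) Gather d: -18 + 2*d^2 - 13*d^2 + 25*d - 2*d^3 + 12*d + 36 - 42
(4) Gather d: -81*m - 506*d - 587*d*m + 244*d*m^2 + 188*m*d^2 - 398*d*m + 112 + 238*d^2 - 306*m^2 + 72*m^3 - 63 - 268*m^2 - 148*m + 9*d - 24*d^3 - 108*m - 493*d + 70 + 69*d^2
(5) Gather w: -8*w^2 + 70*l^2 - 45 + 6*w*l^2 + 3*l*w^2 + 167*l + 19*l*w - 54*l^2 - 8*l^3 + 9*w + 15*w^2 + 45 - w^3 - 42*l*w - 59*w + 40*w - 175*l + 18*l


(1) = 13
(2) = c^2*(405*z - 1296) + c*(135*z^2 - 657*z + 720) - 270*z^3 + 264*z^2 + 1670*z + 800
(3) = -2*d^3 - 11*d^2 + 37*d - 24
(4) = -24*d^3 + d^2*(188*m + 307) + d*(244*m^2 - 985*m - 990) + 72*m^3 - 574*m^2 - 337*m + 119
(5) = -8*l^3 + 16*l^2 + 10*l - w^3 + w^2*(3*l + 7) + w*(6*l^2 - 23*l - 10)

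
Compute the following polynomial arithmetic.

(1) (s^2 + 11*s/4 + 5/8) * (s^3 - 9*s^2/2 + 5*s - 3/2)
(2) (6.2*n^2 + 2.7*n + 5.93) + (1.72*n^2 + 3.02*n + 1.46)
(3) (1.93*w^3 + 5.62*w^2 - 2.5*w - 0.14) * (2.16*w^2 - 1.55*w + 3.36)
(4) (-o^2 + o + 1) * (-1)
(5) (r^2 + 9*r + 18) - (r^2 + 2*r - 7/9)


(1) = s^5 - 7*s^4/4 - 27*s^3/4 + 151*s^2/16 - s - 15/16
(2) = 7.92*n^2 + 5.72*n + 7.39
(3) = 4.1688*w^5 + 9.1477*w^4 - 7.6262*w^3 + 22.4558*w^2 - 8.183*w - 0.4704
(4) = o^2 - o - 1
(5) = 7*r + 169/9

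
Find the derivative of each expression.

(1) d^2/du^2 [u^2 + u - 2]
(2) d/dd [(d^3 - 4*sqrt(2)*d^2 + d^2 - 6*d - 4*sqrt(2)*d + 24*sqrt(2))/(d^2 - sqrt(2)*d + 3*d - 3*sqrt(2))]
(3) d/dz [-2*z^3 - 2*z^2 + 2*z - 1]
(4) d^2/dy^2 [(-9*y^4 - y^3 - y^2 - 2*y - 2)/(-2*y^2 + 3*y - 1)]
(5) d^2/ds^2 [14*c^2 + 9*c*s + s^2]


(1) = 2
(2) = (d^2 - 2*sqrt(2)*d - 6*sqrt(2) + 8)/(d^2 - 2*sqrt(2)*d + 2)
(3) = -6*z^2 - 4*z + 2
(4) = 6*(12*y^6 - 54*y^5 + 99*y^4 - 65*y^3 + 21*y^2 - 15*y + 7)/(8*y^6 - 36*y^5 + 66*y^4 - 63*y^3 + 33*y^2 - 9*y + 1)
(5) = 2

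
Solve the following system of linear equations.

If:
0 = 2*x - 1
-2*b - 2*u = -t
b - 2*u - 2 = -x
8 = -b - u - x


Then:
b = -31/6
t = -17
u = -10/3
x = 1/2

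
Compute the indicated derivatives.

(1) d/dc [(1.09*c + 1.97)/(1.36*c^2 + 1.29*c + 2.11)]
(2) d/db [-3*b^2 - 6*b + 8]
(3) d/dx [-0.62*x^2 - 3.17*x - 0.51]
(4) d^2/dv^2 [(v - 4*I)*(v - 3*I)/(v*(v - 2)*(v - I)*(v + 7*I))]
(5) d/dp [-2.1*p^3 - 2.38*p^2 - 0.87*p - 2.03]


(1) = (1.4824*c^2 + 1.4061*c - (1.09*c + 1.97)*(2.72*c + 1.29) + 2.2999)/(1.36*c^2 + 1.29*c + 2.11)^2
(2) = -6*b - 6
(3) = -1.24*x - 3.17
(4) = (6*v^8 + v^7*(-12 - 48*I) + v^6*(354 + 200*I) + v^5*(-624 - 1110*I) + v^4*(5700 + 3528*I) + v^3*(-11444 - 11286*I) + v^2*(4824 + 18144*I) + v*(7056 - 12096*I) - 4704)/(v^12 + v^11*(-6 + 18*I) + v^10*(-75 - 108*I) + v^9*(514 + 252*I) + v^8*(-1653 - 360*I) + v^7*(4350 + 1314*I) + v^6*(-6965 - 5580*I) + v^5*(2814 + 10584*I) + v^4*(4116 - 7056*I) - 2744*v^3)
(5) = -6.3*p^2 - 4.76*p - 0.87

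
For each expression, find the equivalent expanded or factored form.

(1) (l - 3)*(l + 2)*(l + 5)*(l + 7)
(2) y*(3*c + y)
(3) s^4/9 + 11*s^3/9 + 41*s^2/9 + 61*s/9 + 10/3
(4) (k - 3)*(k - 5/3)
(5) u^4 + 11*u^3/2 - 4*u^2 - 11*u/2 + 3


(1) = l^4 + 11*l^3 + 17*l^2 - 107*l - 210
(2) = 3*c*y + y^2
(3) = (s/3 + 1/3)*(s/3 + 1)*(s + 2)*(s + 5)
(4) = k^2 - 14*k/3 + 5
(5) = (u - 1)*(u - 1/2)*(u + 1)*(u + 6)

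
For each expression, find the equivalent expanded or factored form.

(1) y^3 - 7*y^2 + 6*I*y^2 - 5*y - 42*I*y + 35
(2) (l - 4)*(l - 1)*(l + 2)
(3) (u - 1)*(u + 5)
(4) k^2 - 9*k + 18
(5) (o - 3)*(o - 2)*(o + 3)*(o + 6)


(1) = (y - 7)*(y + I)*(y + 5*I)
(2) = l^3 - 3*l^2 - 6*l + 8
(3) = u^2 + 4*u - 5
(4) = (k - 6)*(k - 3)
(5) = o^4 + 4*o^3 - 21*o^2 - 36*o + 108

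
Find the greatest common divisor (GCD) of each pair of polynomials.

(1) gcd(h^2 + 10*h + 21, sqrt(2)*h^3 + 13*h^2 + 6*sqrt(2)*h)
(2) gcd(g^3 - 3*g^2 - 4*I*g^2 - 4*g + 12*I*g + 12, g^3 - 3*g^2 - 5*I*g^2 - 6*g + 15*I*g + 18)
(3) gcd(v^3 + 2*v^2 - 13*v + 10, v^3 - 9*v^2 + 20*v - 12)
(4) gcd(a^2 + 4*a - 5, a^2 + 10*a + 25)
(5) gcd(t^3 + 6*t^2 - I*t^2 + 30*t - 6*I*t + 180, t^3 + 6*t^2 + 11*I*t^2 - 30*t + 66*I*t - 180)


(1) = 1
(2) = gcd((g - 3)*(g - 2*I)^2, (g - 3)*(g - 3*I)*(g - 2*I)) = g^2 + g*(-3 - 2*I) + 6*I
(3) = v^2 - 3*v + 2
(4) = a + 5
(5) = gcd((t + 6)*(t - 6*I)*(t + 5*I), (t + 6)*(t + 5*I)*(t + 6*I)) = t^2 + t*(6 + 5*I) + 30*I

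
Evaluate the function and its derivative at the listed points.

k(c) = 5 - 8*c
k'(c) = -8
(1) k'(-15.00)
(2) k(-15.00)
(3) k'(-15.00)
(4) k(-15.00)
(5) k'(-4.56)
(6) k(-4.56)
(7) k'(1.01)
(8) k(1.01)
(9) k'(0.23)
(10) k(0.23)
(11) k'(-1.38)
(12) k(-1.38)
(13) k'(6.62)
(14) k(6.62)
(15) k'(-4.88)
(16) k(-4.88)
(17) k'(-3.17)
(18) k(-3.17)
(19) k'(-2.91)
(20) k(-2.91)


(1) = -8.00
(2) = 125.00
(3) = -8.00
(4) = 125.00
(5) = -8.00
(6) = 41.48
(7) = -8.00
(8) = -3.08
(9) = -8.00
(10) = 3.16
(11) = -8.00
(12) = 16.04
(13) = -8.00
(14) = -47.96
(15) = -8.00
(16) = 44.04
(17) = -8.00
(18) = 30.36
(19) = -8.00
(20) = 28.28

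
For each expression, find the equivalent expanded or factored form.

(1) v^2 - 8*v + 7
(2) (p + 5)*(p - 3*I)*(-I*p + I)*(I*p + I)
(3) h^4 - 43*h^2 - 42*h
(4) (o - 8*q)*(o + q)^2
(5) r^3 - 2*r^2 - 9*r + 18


(1) = (v - 7)*(v - 1)
(2) = p^4 + 5*p^3 - 3*I*p^3 - p^2 - 15*I*p^2 - 5*p + 3*I*p + 15*I
(3) = h*(h - 7)*(h + 1)*(h + 6)
(4) = o^3 - 6*o^2*q - 15*o*q^2 - 8*q^3
(5) = (r - 3)*(r - 2)*(r + 3)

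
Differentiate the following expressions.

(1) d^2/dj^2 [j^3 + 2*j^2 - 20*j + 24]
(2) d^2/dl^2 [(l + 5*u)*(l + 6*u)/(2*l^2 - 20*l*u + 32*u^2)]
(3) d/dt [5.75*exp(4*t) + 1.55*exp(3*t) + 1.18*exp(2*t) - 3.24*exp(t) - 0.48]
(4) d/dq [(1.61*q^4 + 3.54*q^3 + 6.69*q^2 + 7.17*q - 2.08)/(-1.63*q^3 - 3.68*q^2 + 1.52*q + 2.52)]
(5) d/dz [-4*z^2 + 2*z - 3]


(1) = 6*j + 4
(2) = 21*u*(l^3 + 2*l^2*u - 68*l*u^2 + 216*u^3)/(l^6 - 30*l^5*u + 348*l^4*u^2 - 1960*l^3*u^3 + 5568*l^2*u^4 - 7680*l*u^5 + 4096*u^6)
(3) = (23.0*exp(3*t) + 4.65*exp(2*t) + 2.36*exp(t) - 3.24)*exp(t)
(4) = (-2.6243*q^6 - 11.8496*q^5 + 5.2191*q^4 + 50.3646*q^3 + 53.1456*q^2 + 18.4088*q + 21.23)/(2.6569*q^6 + 11.9968*q^5 + 8.5872*q^4 - 19.4024*q^3 - 16.2368*q^2 + 7.6608*q + 6.3504)
(5) = 2 - 8*z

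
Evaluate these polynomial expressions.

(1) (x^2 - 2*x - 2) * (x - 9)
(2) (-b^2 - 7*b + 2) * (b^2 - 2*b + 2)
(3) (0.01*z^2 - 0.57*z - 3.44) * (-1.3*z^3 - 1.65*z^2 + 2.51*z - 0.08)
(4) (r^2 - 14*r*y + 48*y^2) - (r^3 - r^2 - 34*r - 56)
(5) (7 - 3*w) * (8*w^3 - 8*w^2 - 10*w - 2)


(1) = x^3 - 11*x^2 + 16*x + 18
(2) = -b^4 - 5*b^3 + 14*b^2 - 18*b + 4
(3) = -0.013*z^5 + 0.7245*z^4 + 5.4376*z^3 + 4.2445*z^2 - 8.5888*z + 0.2752
(4) = -r^3 + 2*r^2 - 14*r*y + 34*r + 48*y^2 + 56
(5) = -24*w^4 + 80*w^3 - 26*w^2 - 64*w - 14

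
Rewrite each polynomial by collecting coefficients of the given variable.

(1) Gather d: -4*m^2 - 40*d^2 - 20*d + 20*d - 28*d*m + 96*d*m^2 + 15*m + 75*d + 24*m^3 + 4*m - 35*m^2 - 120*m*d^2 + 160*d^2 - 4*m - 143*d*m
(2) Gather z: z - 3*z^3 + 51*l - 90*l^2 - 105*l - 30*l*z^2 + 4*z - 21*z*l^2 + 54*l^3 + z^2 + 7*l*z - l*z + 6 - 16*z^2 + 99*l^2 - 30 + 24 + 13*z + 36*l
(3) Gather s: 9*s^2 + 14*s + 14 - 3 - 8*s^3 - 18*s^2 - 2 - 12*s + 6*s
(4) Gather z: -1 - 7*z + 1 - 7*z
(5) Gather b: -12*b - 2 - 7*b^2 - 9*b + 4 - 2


(1) = d^2*(120 - 120*m) + d*(96*m^2 - 171*m + 75) + 24*m^3 - 39*m^2 + 15*m
(2) = 54*l^3 + 9*l^2 - 18*l - 3*z^3 + z^2*(-30*l - 15) + z*(-21*l^2 + 6*l + 18)
(3) = -8*s^3 - 9*s^2 + 8*s + 9
(4) = -14*z
(5) = -7*b^2 - 21*b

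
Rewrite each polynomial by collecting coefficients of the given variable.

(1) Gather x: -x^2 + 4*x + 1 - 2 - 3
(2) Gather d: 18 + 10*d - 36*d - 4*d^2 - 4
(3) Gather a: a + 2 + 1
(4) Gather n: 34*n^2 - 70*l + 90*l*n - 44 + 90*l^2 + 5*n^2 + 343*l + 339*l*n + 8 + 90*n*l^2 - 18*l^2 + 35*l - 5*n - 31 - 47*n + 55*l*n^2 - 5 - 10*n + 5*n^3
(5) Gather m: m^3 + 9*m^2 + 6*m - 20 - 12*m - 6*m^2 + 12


(1) = -x^2 + 4*x - 4
(2) = -4*d^2 - 26*d + 14
(3) = a + 3
(4) = 72*l^2 + 308*l + 5*n^3 + n^2*(55*l + 39) + n*(90*l^2 + 429*l - 62) - 72
(5) = m^3 + 3*m^2 - 6*m - 8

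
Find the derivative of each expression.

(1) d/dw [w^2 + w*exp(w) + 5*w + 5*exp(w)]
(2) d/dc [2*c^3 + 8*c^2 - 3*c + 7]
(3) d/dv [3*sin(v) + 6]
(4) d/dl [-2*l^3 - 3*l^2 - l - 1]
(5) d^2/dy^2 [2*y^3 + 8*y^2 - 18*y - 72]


(1) = w*exp(w) + 2*w + 6*exp(w) + 5
(2) = 6*c^2 + 16*c - 3
(3) = 3*cos(v)
(4) = -6*l^2 - 6*l - 1
(5) = 12*y + 16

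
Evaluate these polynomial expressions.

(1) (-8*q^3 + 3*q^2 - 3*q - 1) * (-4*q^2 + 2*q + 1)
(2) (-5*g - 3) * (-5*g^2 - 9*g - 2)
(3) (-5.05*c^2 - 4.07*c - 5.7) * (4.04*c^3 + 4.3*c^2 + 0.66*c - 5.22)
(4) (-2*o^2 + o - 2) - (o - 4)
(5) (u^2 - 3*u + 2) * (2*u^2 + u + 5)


(1) = 32*q^5 - 28*q^4 + 10*q^3 + q^2 - 5*q - 1
(2) = 25*g^3 + 60*g^2 + 37*g + 6
(3) = -20.402*c^5 - 38.1578*c^4 - 43.862*c^3 - 0.8352*c^2 + 17.4834*c + 29.754
(4) = 2 - 2*o^2
(5) = 2*u^4 - 5*u^3 + 6*u^2 - 13*u + 10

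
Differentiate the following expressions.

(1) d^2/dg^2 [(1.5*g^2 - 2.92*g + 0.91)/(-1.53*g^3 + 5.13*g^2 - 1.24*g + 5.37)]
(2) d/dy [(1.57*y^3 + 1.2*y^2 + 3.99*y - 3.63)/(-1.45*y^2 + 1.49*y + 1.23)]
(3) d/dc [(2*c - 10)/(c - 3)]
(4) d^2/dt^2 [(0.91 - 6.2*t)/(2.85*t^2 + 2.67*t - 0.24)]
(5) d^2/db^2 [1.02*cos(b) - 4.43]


(1) = (-7.0227*g^6 + 41.012568*g^5 - 146.000556*g^4 + 65.269332*g^3 + 381.776058*g^2 - 492.770466*g - 0.284198)/(3.581577*g^9 - 36.026451*g^8 + 129.502719*g^7 - 231.113412*g^6 + 357.84801*g^5 - 508.756707*g^4 + 339.225859*g^3 - 468.570627*g^2 + 107.273268*g - 154.854153)
(2) = (-2.2765*y^4 + 4.6786*y^3 + 13.3668*y^2 - 7.575*y + 10.3164)/(2.1025*y^4 - 4.321*y^3 - 1.3469*y^2 + 3.6654*y + 1.5129)
(3) = 4/(c - 3)^2
(4) = (-(5.7*t + 2.67)*(6.2*t - 0.91)*(11.4*t + 5.34) + (106.02*t + 27.921)*(2.85*t^2 + 2.67*t - 0.24))/(2.85*t^2 + 2.67*t - 0.24)^3
(5) = -1.02*cos(b)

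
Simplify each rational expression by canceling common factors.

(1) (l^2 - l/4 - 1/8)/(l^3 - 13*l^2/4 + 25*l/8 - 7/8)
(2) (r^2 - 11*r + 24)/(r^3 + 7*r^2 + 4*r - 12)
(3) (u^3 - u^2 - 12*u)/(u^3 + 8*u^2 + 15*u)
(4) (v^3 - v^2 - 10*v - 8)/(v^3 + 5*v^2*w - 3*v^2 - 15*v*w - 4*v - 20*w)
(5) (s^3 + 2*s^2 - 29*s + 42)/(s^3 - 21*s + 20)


(1) = (4*l + 1)/(4*l^2 - 11*l + 7)
(2) = (r^2 - 11*r + 24)/(r^3 + 7*r^2 + 4*r - 12)
(3) = (u - 4)/(u + 5)
(4) = (v + 2)/(v + 5*w)
(5) = (s^3 + 2*s^2 - 29*s + 42)/(s^3 - 21*s + 20)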